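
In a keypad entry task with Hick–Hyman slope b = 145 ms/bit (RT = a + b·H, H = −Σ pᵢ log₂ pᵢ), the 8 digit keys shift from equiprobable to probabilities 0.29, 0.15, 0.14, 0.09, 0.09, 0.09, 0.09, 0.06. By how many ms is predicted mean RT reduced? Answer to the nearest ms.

Equiprobable entropy H₀ = log₂ 8 = 3.0000 bits.
Skewed entropy H = −Σ pᵢ log₂ pᵢ = 2.8197 bits.
ΔRT = b·(H₀ − H) = 145 × 0.1803 = 26.14 ms.

26 ms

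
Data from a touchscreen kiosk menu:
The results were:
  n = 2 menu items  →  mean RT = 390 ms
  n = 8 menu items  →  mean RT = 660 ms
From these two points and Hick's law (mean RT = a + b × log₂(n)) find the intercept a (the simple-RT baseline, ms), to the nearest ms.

255 ms

The slope on a log₂ axis is (660 − 390) / (3 − 1) = 135 ms/bit.
Intercept: a = 390 − 135·log₂(2) = 255.000 ms.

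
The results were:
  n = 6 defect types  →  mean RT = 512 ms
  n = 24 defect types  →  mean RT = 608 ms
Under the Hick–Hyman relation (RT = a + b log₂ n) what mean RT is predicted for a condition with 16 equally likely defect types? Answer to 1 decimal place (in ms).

579.9 ms

RT is linear in log₂ n, so two points fix the line:
  b = (608 − 512) / (log₂ 24 − log₂ 6) = 96 / (4.5850 − 2.5850) = 48.000 ms/bit
  a = 512 − 48.000 × 2.5850 = 387.922 ms
Then RT(16) = 387.922 + 48.000 × log₂ 16 = 387.922 + 48.000 × 4 ≈ 579.922 ms.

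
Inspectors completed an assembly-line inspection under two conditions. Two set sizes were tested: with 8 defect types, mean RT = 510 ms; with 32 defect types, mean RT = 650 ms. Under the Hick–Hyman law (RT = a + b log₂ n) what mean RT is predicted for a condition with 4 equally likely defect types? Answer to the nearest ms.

With log₂ n on the abscissa the relation is linear; from the two conditions:
  b = (650 − 510) / (log₂ 32 − log₂ 8) = 140 / (5 − 3) = 70 ms/bit
  a = 510 − 70 × 3 = 300 ms
Then RT(4) = 300 + 70 × log₂ 4 = 300 + 70 × 2 ≈ 440.000 ms.

440 ms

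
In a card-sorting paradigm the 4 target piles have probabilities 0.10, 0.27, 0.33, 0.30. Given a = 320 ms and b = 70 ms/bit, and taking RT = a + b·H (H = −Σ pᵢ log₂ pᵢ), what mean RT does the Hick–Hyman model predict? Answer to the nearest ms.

H = 0.10·log₂(1/0.10) + 0.27·log₂(1/0.27) + 0.33·log₂(1/0.33) + 0.30·log₂(1/0.30) = 1.8911 bits.
RT = 320 + 70 × 1.8911 = 452.38 ms.

452 ms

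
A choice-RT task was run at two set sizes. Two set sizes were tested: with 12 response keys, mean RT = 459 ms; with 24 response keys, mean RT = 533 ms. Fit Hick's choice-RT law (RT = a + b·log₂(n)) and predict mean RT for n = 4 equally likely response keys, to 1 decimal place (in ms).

RT is linear in log₂ n, so two points fix the line:
  b = (533 − 459) / (log₂ 24 − log₂ 12) = 74 / (4.5850 − 3.5850) = 74.000 ms/bit
  a = 459 − 74.000 × 3.5850 = 193.713 ms
Then RT(4) = 193.713 + 74.000 × log₂ 4 = 193.713 + 74.000 × 2 ≈ 341.713 ms.

341.7 ms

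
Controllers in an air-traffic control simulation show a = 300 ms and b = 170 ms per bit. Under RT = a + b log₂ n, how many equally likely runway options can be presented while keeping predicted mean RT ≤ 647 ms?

170·log₂ n ≤ 647 − 300 = 347, giving log₂ n ≤ 2.0412 and n ≤ 4.116. The largest whole number is 4.

4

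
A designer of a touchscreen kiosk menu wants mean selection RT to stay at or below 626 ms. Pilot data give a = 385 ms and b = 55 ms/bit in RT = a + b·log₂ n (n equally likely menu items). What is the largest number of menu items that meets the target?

20

Information budget: (626 − 385)/55 = 4.3818 bits, so n ≤ 2^4.3818 = 20.848 → at most 20.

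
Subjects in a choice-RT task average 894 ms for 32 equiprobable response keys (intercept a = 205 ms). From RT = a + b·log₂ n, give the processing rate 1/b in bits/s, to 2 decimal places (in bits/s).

b = (894 − 205)/log₂ 32 = 689/5 = 137.800 ms per bit = 0.13780 s/bit; the reciprocal is 7.257 bits/s.

7.26 bits/s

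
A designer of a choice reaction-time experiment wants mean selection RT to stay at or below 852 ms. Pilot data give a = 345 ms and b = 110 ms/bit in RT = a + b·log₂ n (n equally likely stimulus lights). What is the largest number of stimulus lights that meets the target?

110·log₂ n ≤ 852 − 345 = 507, giving log₂ n ≤ 4.6091 and n ≤ 24.405. The largest whole number is 24.

24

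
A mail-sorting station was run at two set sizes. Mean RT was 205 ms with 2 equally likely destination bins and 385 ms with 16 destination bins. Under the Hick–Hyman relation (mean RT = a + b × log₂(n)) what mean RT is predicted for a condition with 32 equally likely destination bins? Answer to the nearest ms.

RT is linear in log₂ n, so two points fix the line:
  b = (385 − 205) / (log₂ 16 − log₂ 2) = 180 / (4 − 1) = 60 ms/bit
  a = 205 − 60 × 1 = 145 ms
Then RT(32) = 145 + 60 × log₂ 32 = 145 + 60 × 5 ≈ 445.000 ms.

445 ms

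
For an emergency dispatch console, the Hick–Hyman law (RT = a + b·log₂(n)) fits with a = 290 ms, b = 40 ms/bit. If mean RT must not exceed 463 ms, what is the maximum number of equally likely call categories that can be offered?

40·log₂ n ≤ 463 − 290 = 173, giving log₂ n ≤ 4.3250 and n ≤ 20.043. The largest whole number is 20.

20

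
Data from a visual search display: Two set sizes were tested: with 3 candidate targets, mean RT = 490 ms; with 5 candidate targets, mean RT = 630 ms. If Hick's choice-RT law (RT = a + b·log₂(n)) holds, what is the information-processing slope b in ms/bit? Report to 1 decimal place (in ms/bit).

b = (RT₂ − RT₁)/(log₂ n₂ − log₂ n₁) = (630 − 490)/(2.3219 − 1.5850) = 189.968 ms/bit.

190.0 ms/bit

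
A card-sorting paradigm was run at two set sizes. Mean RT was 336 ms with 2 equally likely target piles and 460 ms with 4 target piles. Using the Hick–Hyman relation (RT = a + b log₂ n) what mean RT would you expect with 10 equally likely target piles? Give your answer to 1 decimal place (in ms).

623.9 ms

Fit slope and intercept:
  b = (460 − 336) / (log₂ 4 − log₂ 2) = 124 / (2 − 1) = 124.000 ms/bit
  a = 336 − 124.000 × 1 = 212.000 ms
Then RT(10) = 212.000 + 124.000 × log₂ 10 = 212.000 + 124.000 × 3.3219 ≈ 623.919 ms.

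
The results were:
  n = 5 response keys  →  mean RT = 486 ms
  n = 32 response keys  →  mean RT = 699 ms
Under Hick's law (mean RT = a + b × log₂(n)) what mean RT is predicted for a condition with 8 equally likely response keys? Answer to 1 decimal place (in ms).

539.9 ms

With log₂ n on the abscissa the relation is linear; from the two conditions:
  b = (699 − 486) / (log₂ 32 − log₂ 5) = 213 / (5 − 2.3219) = 79.535 ms/bit
  a = 486 − 79.535 × 2.3219 = 301.326 ms
Then RT(8) = 301.326 + 79.535 × log₂ 8 = 301.326 + 79.535 × 3 ≈ 539.930 ms.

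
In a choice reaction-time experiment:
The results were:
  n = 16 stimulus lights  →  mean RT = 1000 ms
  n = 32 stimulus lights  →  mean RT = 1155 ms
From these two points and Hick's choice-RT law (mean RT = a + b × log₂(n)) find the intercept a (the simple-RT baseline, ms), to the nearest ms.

Slope: b = (1155 − 1000) / (log₂ 32 − log₂ 16) = 155/1.0000 = 155 ms/bit.
Intercept: a = 1000 − 155·log₂(16) = 380.000 ms.

380 ms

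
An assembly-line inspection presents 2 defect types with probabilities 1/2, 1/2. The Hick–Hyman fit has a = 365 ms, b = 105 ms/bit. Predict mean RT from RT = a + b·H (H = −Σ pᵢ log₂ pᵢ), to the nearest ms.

470 ms

Each term −pᵢ log₂ pᵢ: 0.5·1 + 0.5·1; summed, H = 1.000 bits.
Mean RT = a + bH = 365 + 105·1.000 = 470.00 ms.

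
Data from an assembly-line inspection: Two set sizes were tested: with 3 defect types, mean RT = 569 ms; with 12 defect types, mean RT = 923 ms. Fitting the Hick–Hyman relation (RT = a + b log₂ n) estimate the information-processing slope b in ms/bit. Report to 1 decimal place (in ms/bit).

b = (RT₂ − RT₁)/(log₂ n₂ − log₂ n₁) = (923 − 569)/(3.5850 − 1.5850) = 177.000 ms/bit.

177.0 ms/bit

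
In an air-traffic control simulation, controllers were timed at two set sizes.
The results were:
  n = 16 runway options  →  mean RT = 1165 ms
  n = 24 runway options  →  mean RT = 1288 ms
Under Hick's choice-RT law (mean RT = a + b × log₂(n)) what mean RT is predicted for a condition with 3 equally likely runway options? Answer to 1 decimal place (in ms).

657.2 ms

Solve the two-equation system in a and b:
  b = (1288 − 1165) / (log₂ 24 − log₂ 16) = 123 / (4.5850 − 4) = 210.270 ms/bit
  a = 1165 − 210.270 × 4 = 323.920 ms
Then RT(3) = 323.920 + 210.270 × log₂ 3 = 323.920 + 210.270 × 1.5850 ≈ 657.190 ms.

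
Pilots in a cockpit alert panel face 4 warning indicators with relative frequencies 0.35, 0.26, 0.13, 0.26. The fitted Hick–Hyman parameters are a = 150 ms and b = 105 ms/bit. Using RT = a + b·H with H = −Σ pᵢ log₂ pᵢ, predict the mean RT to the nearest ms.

352 ms

H = 0.35·log₂(1/0.35) + 0.26·log₂(1/0.26) + 0.13·log₂(1/0.13) + 0.26·log₂(1/0.26) = 1.9233 bits.
RT = 150 + 105 × 1.9233 = 351.95 ms.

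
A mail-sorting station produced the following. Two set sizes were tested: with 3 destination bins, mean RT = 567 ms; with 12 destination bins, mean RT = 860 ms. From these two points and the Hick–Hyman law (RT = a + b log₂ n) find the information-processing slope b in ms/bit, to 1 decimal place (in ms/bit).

Slope: b = (860 − 567) / (log₂ 12 − log₂ 3) = 293/2.0000 = 146.500 ms/bit.

146.5 ms/bit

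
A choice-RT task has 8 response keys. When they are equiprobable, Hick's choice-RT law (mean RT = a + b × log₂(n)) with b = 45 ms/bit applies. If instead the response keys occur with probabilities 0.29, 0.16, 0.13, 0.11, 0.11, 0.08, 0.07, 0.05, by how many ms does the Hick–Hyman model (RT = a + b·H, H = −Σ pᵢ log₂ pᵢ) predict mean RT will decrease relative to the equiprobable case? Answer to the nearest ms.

9 ms

Equiprobable entropy H₀ = log₂ 8 = 3.0000 bits.
Skewed entropy H = −Σ pᵢ log₂ pᵢ = 2.8003 bits.
ΔRT = b·(H₀ − H) = 45 × 0.1997 = 8.99 ms.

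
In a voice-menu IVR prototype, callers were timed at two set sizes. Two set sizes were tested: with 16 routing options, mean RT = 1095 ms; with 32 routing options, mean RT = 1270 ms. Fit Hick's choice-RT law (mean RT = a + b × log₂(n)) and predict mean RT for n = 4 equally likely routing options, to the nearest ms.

745 ms

With log₂ n on the abscissa the relation is linear; from the two conditions:
  b = (1270 − 1095) / (log₂ 32 − log₂ 16) = 175 / (5 − 4) = 175 ms/bit
  a = 1095 − 175 × 4 = 395 ms
Then RT(4) = 395 + 175 × log₂ 4 = 395 + 175 × 2 ≈ 745.000 ms.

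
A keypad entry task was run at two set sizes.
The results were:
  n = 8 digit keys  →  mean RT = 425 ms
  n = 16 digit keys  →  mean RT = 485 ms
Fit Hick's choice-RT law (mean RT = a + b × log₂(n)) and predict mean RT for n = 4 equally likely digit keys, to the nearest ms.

Solve the two-equation system in a and b:
  b = (485 − 425) / (log₂ 16 − log₂ 8) = 60 / (4 − 3) = 60 ms/bit
  a = 425 − 60 × 3 = 245 ms
Then RT(4) = 245 + 60 × log₂ 4 = 245 + 60 × 2 ≈ 365.000 ms.

365 ms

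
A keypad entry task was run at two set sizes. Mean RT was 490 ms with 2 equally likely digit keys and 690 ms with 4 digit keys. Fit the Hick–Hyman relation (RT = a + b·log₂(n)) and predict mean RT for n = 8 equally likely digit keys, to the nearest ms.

890 ms

RT is linear in log₂ n, so two points fix the line:
  b = (690 − 490) / (log₂ 4 − log₂ 2) = 200 / (2 − 1) = 200 ms/bit
  a = 490 − 200 × 1 = 290 ms
Then RT(8) = 290 + 200 × log₂ 8 = 290 + 200 × 3 ≈ 890.000 ms.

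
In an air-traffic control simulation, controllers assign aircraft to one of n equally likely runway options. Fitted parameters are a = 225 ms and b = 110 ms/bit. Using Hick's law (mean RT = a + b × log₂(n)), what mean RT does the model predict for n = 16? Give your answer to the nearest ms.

665 ms

log₂(16) = 4 bits, so RT = 225 + 110 × 4 ≈ 665.000 ms.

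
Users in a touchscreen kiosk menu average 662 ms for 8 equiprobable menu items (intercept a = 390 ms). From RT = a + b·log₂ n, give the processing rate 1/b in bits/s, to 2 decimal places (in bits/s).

11.03 bits/s

b = (662 − 390)/log₂ 8 = 272/3 = 90.667 ms per bit = 0.09067 s/bit; the reciprocal is 11.029 bits/s.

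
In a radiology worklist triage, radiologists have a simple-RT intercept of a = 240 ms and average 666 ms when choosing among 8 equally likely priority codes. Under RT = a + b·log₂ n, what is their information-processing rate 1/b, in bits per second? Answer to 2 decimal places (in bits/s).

b = (666 − 240)/log₂ 8 = 426/3 = 142.000 ms per bit = 0.14200 s/bit; the reciprocal is 7.042 bits/s.

7.04 bits/s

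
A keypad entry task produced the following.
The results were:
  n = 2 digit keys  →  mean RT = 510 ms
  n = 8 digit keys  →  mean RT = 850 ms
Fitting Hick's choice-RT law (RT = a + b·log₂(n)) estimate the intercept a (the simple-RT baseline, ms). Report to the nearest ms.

The slope on a log₂ axis is (850 − 510) / (3 − 1) = 170 ms/bit.
Intercept: a = 510 − 170·log₂(2) = 340.000 ms.

340 ms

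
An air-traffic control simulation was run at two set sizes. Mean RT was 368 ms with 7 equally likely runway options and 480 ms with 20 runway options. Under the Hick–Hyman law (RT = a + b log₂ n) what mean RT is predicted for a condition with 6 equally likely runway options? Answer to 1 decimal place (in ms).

351.6 ms

Fit slope and intercept:
  b = (480 − 368) / (log₂ 20 − log₂ 7) = 112 / (4.3219 − 2.8074) = 73.948 ms/bit
  a = 368 − 73.948 × 2.8074 = 160.401 ms
Then RT(6) = 160.401 + 73.948 × log₂ 6 = 160.401 + 73.948 × 2.5850 ≈ 351.554 ms.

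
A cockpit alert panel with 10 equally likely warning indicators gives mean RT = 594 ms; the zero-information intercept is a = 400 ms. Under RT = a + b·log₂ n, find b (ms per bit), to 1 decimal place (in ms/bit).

58.4 ms/bit

b = (594 − 400) / log₂(10) = 194 / 3.3219 = 58.400 ms/bit.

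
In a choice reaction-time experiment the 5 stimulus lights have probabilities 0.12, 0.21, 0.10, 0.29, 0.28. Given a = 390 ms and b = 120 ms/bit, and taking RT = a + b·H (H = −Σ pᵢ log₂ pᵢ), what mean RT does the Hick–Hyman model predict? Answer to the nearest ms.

655 ms

H = 0.12·log₂(1/0.12) + 0.21·log₂(1/0.21) + 0.10·log₂(1/0.10) + 0.29·log₂(1/0.29) + 0.28·log₂(1/0.28) = 2.2042 bits.
RT = 390 + 120 × 2.2042 = 654.50 ms.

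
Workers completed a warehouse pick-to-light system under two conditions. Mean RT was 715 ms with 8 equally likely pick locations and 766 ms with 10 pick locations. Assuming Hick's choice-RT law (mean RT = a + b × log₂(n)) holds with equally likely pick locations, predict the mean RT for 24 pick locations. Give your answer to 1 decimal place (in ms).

966.1 ms

Fit slope and intercept:
  b = (766 − 715) / (log₂ 10 − log₂ 8) = 51 / (3.3219 − 3) = 158.420 ms/bit
  a = 715 − 158.420 × 3 = 239.739 ms
Then RT(24) = 239.739 + 158.420 × log₂ 24 = 239.739 + 158.420 × 4.5850 ≈ 966.091 ms.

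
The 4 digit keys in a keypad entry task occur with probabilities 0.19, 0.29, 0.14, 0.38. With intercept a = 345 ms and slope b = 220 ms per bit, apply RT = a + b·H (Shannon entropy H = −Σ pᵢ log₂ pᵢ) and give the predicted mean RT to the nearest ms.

763 ms

H = 0.19·log₂(1/0.19) + 0.29·log₂(1/0.29) + 0.14·log₂(1/0.14) + 0.38·log₂(1/0.38) = 1.9007 bits.
RT = 345 + 220 × 1.9007 = 763.15 ms.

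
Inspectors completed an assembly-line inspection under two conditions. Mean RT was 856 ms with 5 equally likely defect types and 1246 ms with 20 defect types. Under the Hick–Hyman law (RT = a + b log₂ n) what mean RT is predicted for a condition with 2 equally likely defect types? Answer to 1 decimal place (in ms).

Fit slope and intercept:
  b = (1246 − 856) / (log₂ 20 − log₂ 5) = 390 / (4.3219 − 2.3219) = 195.000 ms/bit
  a = 856 − 195.000 × 2.3219 = 403.224 ms
Then RT(2) = 403.224 + 195.000 × log₂ 2 = 403.224 + 195.000 × 1 ≈ 598.224 ms.

598.2 ms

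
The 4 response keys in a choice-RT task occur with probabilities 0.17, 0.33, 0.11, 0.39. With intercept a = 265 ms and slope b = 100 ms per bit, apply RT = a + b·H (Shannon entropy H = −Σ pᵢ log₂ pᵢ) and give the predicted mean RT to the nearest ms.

449 ms

Entropy contributions −pᵢ log₂ pᵢ: 0.4346, 0.5278, 0.3503, 0.5298; sum H = 1.8425 bits.
RT = a + bH = 265 + 100·1.8425 = 449.25 ms.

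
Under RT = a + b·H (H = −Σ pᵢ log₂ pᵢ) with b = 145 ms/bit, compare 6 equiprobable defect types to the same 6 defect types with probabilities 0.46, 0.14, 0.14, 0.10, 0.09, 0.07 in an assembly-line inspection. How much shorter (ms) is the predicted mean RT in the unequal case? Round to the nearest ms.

The RT saving is b·ΔH. Equiprobable H₀ = log₂(6) = 2.5850 bits; with the given probabilities H = 2.2230 bits.
b·(H₀ − H) = 145 × (2.5850 − 2.2230) = 52.49 ms.

52 ms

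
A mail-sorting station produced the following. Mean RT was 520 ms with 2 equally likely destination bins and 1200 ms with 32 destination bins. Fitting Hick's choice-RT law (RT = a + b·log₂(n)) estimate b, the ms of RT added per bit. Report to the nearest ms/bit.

The slope on a log₂ axis is (1200 − 520) / (5 − 1) = 170 ms/bit.

170 ms/bit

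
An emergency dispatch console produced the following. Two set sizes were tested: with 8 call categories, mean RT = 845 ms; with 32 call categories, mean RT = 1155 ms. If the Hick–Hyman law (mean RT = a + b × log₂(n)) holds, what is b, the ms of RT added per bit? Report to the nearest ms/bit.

The slope on a log₂ axis is (1155 − 845) / (5 − 3) = 155 ms/bit.

155 ms/bit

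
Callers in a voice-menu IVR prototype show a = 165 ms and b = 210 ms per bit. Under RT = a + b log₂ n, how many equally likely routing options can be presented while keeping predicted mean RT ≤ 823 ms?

Information budget: (823 − 165)/210 = 3.1333 bits, so n ≤ 2^3.1333 = 8.775 → at most 8.

8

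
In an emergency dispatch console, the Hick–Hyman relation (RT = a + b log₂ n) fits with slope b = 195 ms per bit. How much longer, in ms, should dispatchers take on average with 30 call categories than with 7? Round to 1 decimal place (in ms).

409.4 ms

ΔRT = (a + b log₂ n₂) − (a + b log₂ n₁) = b·(log₂ n₂ − log₂ n₁).
log₂(30) − log₂(7) = 4.9069 − 2.8074 = 2.0995.
ΔRT = 195 × 2.0995 = 409.409 ms.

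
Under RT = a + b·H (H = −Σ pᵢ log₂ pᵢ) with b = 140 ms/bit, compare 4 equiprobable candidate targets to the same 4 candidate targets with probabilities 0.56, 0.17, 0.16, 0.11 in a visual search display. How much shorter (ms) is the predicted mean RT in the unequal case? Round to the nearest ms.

45 ms

The RT saving is b·ΔH. Equiprobable H₀ = log₂(4) = 2.0000 bits; with the given probabilities H = 1.6763 bits.
b·(H₀ − H) = 140 × (2.0000 − 1.6763) = 45.31 ms.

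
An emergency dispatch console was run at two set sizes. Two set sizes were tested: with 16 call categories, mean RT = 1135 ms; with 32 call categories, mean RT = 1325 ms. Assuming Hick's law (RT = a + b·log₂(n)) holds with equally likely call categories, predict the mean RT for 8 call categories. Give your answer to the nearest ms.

945 ms

With log₂ n on the abscissa the relation is linear; from the two conditions:
  b = (1325 − 1135) / (log₂ 32 − log₂ 16) = 190 / (5 − 4) = 190 ms/bit
  a = 1135 − 190 × 4 = 375 ms
Then RT(8) = 375 + 190 × log₂ 8 = 375 + 190 × 3 ≈ 945.000 ms.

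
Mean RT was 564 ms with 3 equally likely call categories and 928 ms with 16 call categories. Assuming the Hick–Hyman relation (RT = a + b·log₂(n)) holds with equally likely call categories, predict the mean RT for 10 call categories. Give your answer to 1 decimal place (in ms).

Fit slope and intercept:
  b = (928 − 564) / (log₂ 16 − log₂ 3) = 364 / (4 − 1.5850) = 150.722 ms/bit
  a = 564 − 150.722 × 1.5850 = 325.111 ms
Then RT(10) = 325.111 + 150.722 × log₂ 10 = 325.111 + 150.722 × 3.3219 ≈ 825.799 ms.

825.8 ms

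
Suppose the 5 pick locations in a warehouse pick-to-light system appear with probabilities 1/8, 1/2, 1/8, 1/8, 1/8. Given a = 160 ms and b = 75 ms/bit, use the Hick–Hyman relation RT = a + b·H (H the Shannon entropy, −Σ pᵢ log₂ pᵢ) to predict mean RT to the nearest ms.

Each term −pᵢ log₂ pᵢ: 0.125·3 + 0.5·1 + 0.125·3 + 0.125·3 + 0.125·3; summed, H = 2.000 bits.
Mean RT = a + bH = 160 + 75·2.000 = 310.00 ms.

310 ms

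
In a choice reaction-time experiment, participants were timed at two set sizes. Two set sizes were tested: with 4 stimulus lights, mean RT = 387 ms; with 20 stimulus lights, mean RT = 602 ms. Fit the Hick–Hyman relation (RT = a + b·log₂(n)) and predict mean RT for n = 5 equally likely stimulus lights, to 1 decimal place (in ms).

RT is linear in log₂ n, so two points fix the line:
  b = (602 − 387) / (log₂ 20 − log₂ 4) = 215 / (4.3219 − 2) = 92.595 ms/bit
  a = 387 − 92.595 × 2 = 201.809 ms
Then RT(5) = 201.809 + 92.595 × log₂ 5 = 201.809 + 92.595 × 2.3219 ≈ 416.809 ms.

416.8 ms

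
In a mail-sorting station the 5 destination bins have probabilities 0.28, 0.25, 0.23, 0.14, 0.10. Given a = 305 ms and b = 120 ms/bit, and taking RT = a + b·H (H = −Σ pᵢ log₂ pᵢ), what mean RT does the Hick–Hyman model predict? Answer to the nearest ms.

573 ms

H = 0.28·log₂(1/0.28) + 0.25·log₂(1/0.25) + 0.23·log₂(1/0.23) + 0.14·log₂(1/0.14) + 0.10·log₂(1/0.10) = 2.2312 bits.
RT = 305 + 120 × 2.2312 = 572.74 ms.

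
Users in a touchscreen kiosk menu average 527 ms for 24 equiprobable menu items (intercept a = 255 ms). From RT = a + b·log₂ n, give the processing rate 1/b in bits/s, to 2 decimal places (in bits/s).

16.86 bits/s

Choice component = 527 − 255 = 272 ms over log₂(24) = 4.5850 bits.
b = 272 / 4.5850 = 59.324 ms/bit, so 1/b = 16.856 bits/s.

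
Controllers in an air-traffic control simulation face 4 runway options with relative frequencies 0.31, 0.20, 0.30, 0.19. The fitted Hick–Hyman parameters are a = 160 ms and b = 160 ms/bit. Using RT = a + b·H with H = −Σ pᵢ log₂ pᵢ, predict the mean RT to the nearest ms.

474 ms

Entropy contributions −pᵢ log₂ pᵢ: 0.5238, 0.4644, 0.5211, 0.4552; sum H = 1.9645 bits.
RT = a + bH = 160 + 160·1.9645 = 474.32 ms.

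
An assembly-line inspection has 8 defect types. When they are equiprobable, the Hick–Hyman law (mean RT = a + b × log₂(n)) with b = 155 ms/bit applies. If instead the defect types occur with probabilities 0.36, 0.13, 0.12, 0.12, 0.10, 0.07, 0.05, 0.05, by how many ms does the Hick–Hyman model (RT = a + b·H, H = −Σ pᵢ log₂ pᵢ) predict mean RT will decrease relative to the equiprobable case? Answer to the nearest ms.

Equiprobable entropy H₀ = log₂ 8 = 3.0000 bits.
Skewed entropy H = −Σ pᵢ log₂ pᵢ = 2.6803 bits.
ΔRT = b·(H₀ − H) = 155 × 0.3197 = 49.55 ms.

50 ms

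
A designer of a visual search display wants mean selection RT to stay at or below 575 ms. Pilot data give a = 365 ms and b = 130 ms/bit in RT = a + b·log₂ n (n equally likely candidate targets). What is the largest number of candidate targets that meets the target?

3

Set 365 + 130·log₂ n ≤ 575 → log₂ n ≤ (575 − 365)/130 = 1.6154.
So n ≤ 2^1.6154 = 3.064; the largest integer n is 3.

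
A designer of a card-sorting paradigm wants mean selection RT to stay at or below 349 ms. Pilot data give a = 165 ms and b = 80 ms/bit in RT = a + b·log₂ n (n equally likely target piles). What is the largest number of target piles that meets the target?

4

Set 165 + 80·log₂ n ≤ 349 → log₂ n ≤ (349 − 165)/80 = 2.3000.
So n ≤ 2^2.3000 = 4.925; the largest integer n is 4.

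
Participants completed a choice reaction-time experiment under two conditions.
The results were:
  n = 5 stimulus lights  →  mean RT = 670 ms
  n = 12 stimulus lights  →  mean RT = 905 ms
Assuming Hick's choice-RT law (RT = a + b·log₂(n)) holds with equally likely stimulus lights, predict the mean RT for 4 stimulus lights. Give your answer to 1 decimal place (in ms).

Fit slope and intercept:
  b = (905 − 670) / (log₂ 12 − log₂ 5) = 235 / (3.5850 − 2.3219) = 186.060 ms/bit
  a = 670 − 186.060 × 2.3219 = 237.982 ms
Then RT(4) = 237.982 + 186.060 × log₂ 4 = 237.982 + 186.060 × 2 ≈ 610.102 ms.

610.1 ms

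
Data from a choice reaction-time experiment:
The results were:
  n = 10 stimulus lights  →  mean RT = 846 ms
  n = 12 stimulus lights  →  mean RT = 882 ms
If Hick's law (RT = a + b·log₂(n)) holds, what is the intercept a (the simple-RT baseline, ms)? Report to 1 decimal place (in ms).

The slope on a log₂ axis is (882 − 846) / (3.5850 − 3.3219) = 136.864 ms/bit.
a = RT₁ − b·log₂ n₁ = 846 − 136.864 × 3.3219 = 391.347 ms.

391.3 ms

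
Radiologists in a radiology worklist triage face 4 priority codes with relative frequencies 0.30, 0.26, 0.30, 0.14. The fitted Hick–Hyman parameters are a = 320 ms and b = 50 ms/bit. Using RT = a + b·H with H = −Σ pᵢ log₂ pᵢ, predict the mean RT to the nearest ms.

H = 0.30·log₂(1/0.30) + 0.26·log₂(1/0.26) + 0.30·log₂(1/0.30) + 0.14·log₂(1/0.14) = 1.9446 bits.
RT = 320 + 50 × 1.9446 = 417.23 ms.

417 ms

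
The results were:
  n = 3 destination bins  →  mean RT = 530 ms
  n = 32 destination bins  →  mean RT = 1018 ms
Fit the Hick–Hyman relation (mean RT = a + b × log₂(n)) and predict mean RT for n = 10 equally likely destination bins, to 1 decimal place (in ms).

778.2 ms

RT is linear in log₂ n, so two points fix the line:
  b = (1018 − 530) / (log₂ 32 − log₂ 3) = 488 / (5 − 1.5850) = 142.897 ms/bit
  a = 530 − 142.897 × 1.5850 = 303.513 ms
Then RT(10) = 303.513 + 142.897 × log₂ 10 = 303.513 + 142.897 × 3.3219 ≈ 778.208 ms.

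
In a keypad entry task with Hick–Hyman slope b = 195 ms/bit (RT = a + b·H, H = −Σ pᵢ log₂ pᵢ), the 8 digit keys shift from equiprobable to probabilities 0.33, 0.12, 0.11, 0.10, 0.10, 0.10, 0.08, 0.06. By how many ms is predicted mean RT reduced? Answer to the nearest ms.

Equiprobable entropy H₀ = log₂ 8 = 3.0000 bits.
Skewed entropy H = −Σ pᵢ log₂ pᵢ = 2.7768 bits.
ΔRT = b·(H₀ − H) = 195 × 0.2232 = 43.52 ms.

44 ms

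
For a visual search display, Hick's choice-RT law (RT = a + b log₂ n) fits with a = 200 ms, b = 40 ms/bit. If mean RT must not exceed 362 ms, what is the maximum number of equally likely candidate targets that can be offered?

Set 200 + 40·log₂ n ≤ 362 → log₂ n ≤ (362 − 200)/40 = 4.0500.
So n ≤ 2^4.0500 = 16.564; the largest integer n is 16.

16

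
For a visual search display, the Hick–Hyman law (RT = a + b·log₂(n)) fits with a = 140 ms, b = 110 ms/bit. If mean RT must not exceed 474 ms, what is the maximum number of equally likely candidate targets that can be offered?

8

Information budget: (474 − 140)/110 = 3.0364 bits, so n ≤ 2^3.0364 = 8.204 → at most 8.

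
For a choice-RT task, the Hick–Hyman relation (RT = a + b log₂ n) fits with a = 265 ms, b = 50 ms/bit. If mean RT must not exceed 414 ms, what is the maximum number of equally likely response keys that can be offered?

7

50·log₂ n ≤ 414 − 265 = 149, giving log₂ n ≤ 2.9800 and n ≤ 7.890. The largest whole number is 7.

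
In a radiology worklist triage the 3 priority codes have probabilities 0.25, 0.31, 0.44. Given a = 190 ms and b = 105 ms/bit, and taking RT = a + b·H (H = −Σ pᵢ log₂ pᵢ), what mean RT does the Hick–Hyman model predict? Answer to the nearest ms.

H = 0.25·log₂(1/0.25) + 0.31·log₂(1/0.31) + 0.44·log₂(1/0.44) = 1.5449 bits.
RT = 190 + 105 × 1.5449 = 352.22 ms.

352 ms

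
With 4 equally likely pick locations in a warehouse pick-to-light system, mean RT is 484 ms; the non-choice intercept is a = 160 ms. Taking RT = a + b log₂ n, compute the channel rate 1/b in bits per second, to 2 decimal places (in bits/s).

6.17 bits/s

Choice component = 484 − 160 = 324 ms over log₂(4) = 2 bits.
b = 324 / 2 = 162.000 ms/bit, so 1/b = 6.173 bits/s.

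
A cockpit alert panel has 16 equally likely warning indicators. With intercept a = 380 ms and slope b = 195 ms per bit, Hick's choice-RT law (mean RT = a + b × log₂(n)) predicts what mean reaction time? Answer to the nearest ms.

log₂(16) = 4 bits, so RT = 380 + 195 × 4 ≈ 1160.000 ms.

1160 ms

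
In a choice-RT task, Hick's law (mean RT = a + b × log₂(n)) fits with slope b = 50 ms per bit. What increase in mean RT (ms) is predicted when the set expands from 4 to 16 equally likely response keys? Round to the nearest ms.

100 ms

The intercept a cancels: ΔRT = b·(log₂ n₂ − log₂ n₁) = b·log₂(n₂/n₁).
log₂(16) − log₂(4) = log₂(16/4) = log₂(4) = 2.
ΔRT = 50 × 2.0000 = 100.000 ms.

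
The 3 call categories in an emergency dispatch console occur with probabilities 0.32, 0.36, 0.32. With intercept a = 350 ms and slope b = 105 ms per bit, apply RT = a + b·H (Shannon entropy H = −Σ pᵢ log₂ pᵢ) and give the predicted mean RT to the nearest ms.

Entropy contributions −pᵢ log₂ pᵢ: 0.5260, 0.5306, 0.5260; sum H = 1.5827 bits.
RT = a + bH = 350 + 105·1.5827 = 516.18 ms.

516 ms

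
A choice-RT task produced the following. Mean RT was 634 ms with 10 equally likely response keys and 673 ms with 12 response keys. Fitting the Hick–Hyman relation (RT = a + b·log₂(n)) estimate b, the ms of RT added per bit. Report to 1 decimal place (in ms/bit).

The slope on a log₂ axis is (673 − 634) / (3.5850 − 3.3219) = 148.270 ms/bit.

148.3 ms/bit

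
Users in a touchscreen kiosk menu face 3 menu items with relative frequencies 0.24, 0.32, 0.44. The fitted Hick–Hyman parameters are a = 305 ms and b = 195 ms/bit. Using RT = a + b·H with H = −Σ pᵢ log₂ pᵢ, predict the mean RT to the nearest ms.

606 ms

Entropy contributions −pᵢ log₂ pᵢ: 0.4941, 0.5260, 0.5211; sum H = 1.5413 bits.
RT = a + bH = 305 + 195·1.5413 = 605.56 ms.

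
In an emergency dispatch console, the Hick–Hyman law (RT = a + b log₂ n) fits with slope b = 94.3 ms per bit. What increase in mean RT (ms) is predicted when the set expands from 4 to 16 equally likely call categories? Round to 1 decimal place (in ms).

The intercept a cancels: ΔRT = b·(log₂ n₂ − log₂ n₁) = b·log₂(n₂/n₁).
log₂(16) − log₂(4) = log₂(16/4) = log₂(4) = 2.
ΔRT = 94.3 × 2.0000 = 188.600 ms.

188.6 ms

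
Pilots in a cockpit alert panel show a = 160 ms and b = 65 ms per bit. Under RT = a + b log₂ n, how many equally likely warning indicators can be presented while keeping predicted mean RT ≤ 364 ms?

8

Set 160 + 65·log₂ n ≤ 364 → log₂ n ≤ (364 − 160)/65 = 3.1385.
So n ≤ 2^3.1385 = 8.806; the largest integer n is 8.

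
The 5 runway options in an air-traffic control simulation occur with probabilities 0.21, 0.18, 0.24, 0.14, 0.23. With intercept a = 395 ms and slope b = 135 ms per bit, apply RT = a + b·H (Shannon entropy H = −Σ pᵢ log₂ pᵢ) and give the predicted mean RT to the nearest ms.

705 ms

H = 0.21·log₂(1/0.21) + 0.18·log₂(1/0.18) + 0.24·log₂(1/0.24) + 0.14·log₂(1/0.14) + 0.23·log₂(1/0.23) = 2.2970 bits.
RT = 395 + 135 × 2.2970 = 705.10 ms.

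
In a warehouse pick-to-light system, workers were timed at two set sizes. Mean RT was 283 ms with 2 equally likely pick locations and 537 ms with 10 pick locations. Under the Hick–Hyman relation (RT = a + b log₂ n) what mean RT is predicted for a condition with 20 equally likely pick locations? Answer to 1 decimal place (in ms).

646.4 ms

With log₂ n on the abscissa the relation is linear; from the two conditions:
  b = (537 − 283) / (log₂ 10 − log₂ 2) = 254 / (3.3219 − 1) = 109.392 ms/bit
  a = 283 − 109.392 × 1 = 173.608 ms
Then RT(20) = 173.608 + 109.392 × log₂ 20 = 173.608 + 109.392 × 4.3219 ≈ 646.392 ms.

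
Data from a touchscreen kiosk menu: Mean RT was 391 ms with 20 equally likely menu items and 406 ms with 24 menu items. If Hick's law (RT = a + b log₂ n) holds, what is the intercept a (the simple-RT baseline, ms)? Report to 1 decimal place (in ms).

144.5 ms

b = (RT₂ − RT₁)/(log₂ n₂ − log₂ n₁) = (406 − 391)/(4.5850 − 4.3219) = 57.027 ms/bit.
Intercept: a = 391 − 57.027·log₂(20) = 144.534 ms.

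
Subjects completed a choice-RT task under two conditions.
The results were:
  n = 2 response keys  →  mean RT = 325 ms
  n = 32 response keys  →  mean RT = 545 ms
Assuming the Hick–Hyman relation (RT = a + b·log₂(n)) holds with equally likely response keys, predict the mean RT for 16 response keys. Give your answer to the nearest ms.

490 ms

Solve the two-equation system in a and b:
  b = (545 − 325) / (log₂ 32 − log₂ 2) = 220 / (5 − 1) = 55 ms/bit
  a = 325 − 55 × 1 = 270 ms
Then RT(16) = 270 + 55 × log₂ 16 = 270 + 55 × 4 ≈ 490.000 ms.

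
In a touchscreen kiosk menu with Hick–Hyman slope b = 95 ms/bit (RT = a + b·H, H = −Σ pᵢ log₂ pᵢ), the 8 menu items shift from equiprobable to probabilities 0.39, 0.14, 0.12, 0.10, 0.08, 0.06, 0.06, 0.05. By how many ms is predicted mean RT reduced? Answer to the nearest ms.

The RT saving is b·ΔH. Equiprobable H₀ = log₂(8) = 3.0000 bits; with the given probabilities H = 2.6208 bits.
b·(H₀ − H) = 95 × (3.0000 − 2.6208) = 36.02 ms.

36 ms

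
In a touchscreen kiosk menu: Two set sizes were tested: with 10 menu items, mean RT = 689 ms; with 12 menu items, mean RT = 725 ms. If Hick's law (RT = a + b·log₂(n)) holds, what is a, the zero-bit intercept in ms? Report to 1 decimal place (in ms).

The slope on a log₂ axis is (725 − 689) / (3.5850 − 3.3219) = 136.864 ms/bit.
Intercept: a = 689 − 136.864·log₂(10) = 234.347 ms.

234.3 ms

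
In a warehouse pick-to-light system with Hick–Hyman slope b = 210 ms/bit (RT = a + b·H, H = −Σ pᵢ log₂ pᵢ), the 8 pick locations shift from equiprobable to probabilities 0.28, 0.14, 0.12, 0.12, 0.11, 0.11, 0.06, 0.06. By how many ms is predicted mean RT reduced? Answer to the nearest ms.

Equiprobable entropy H₀ = log₂ 8 = 3.0000 bits.
Skewed entropy H = −Σ pᵢ log₂ pᵢ = 2.8331 bits.
ΔRT = b·(H₀ − H) = 210 × 0.1669 = 35.05 ms.

35 ms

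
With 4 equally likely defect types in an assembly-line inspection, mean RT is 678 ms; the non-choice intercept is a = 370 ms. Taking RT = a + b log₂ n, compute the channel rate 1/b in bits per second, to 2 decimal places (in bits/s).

6.49 bits/s

Choice component = 678 − 370 = 308 ms over log₂(4) = 2 bits.
b = 308 / 2 = 154.000 ms/bit, so 1/b = 6.494 bits/s.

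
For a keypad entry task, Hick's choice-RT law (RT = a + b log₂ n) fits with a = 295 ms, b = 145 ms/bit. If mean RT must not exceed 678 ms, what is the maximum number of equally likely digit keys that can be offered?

6

Information budget: (678 − 295)/145 = 2.6414 bits, so n ≤ 2^2.6414 = 6.239 → at most 6.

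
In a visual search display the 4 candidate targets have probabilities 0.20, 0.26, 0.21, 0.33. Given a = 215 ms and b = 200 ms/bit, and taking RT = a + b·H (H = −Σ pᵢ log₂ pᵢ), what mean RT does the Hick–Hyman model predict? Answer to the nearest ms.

609 ms

H = 0.20·log₂(1/0.20) + 0.26·log₂(1/0.26) + 0.21·log₂(1/0.21) + 0.33·log₂(1/0.33) = 1.9703 bits.
RT = 215 + 200 × 1.9703 = 609.06 ms.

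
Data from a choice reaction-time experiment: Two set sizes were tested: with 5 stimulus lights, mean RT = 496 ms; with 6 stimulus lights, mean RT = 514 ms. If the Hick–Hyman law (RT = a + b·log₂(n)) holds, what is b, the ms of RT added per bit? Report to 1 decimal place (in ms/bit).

The slope on a log₂ axis is (514 − 496) / (2.5850 − 2.3219) = 68.432 ms/bit.

68.4 ms/bit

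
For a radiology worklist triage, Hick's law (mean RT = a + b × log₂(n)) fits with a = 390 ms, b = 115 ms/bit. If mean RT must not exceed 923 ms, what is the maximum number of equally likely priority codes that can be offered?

Information budget: (923 − 390)/115 = 4.6348 bits, so n ≤ 2^4.6348 = 24.843 → at most 24.

24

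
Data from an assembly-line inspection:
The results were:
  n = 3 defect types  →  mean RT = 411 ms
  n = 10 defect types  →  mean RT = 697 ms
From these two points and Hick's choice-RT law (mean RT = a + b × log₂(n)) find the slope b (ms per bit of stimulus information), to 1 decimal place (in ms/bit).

164.7 ms/bit

Slope: b = (697 − 411) / (log₂ 10 − log₂ 3) = 286/1.7370 = 164.655 ms/bit.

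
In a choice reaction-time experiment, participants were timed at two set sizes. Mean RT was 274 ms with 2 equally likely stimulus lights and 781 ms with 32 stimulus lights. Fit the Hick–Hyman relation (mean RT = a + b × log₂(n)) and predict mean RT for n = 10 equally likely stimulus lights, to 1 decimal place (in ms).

Solve the two-equation system in a and b:
  b = (781 − 274) / (log₂ 32 − log₂ 2) = 507 / (5 − 1) = 126.750 ms/bit
  a = 274 − 126.750 × 1 = 147.250 ms
Then RT(10) = 147.250 + 126.750 × log₂ 10 = 147.250 + 126.750 × 3.3219 ≈ 568.304 ms.

568.3 ms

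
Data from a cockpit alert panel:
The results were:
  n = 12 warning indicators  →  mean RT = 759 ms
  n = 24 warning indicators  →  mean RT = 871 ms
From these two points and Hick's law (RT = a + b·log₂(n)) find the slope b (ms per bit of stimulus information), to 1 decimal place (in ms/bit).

112.0 ms/bit

b = (RT₂ − RT₁)/(log₂ n₂ − log₂ n₁) = (871 − 759)/(4.5850 − 3.5850) = 112.000 ms/bit.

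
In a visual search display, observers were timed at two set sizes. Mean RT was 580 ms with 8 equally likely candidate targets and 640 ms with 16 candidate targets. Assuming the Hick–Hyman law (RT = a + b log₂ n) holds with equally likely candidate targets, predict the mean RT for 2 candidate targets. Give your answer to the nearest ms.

460 ms

Solve the two-equation system in a and b:
  b = (640 − 580) / (log₂ 16 − log₂ 8) = 60 / (4 − 3) = 60 ms/bit
  a = 580 − 60 × 3 = 400 ms
Then RT(2) = 400 + 60 × log₂ 2 = 400 + 60 × 1 ≈ 460.000 ms.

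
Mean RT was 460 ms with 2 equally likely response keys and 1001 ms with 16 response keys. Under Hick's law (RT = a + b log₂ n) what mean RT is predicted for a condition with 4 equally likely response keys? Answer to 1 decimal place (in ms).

With log₂ n on the abscissa the relation is linear; from the two conditions:
  b = (1001 − 460) / (log₂ 16 − log₂ 2) = 541 / (4 − 1) = 180.333 ms/bit
  a = 460 − 180.333 × 1 = 279.667 ms
Then RT(4) = 279.667 + 180.333 × log₂ 4 = 279.667 + 180.333 × 2 ≈ 640.333 ms.

640.3 ms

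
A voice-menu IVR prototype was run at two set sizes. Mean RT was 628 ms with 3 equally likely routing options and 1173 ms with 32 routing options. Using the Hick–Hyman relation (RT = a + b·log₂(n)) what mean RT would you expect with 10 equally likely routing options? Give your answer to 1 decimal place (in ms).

905.2 ms

With log₂ n on the abscissa the relation is linear; from the two conditions:
  b = (1173 − 628) / (log₂ 32 − log₂ 3) = 545 / (5 − 1.5850) = 159.588 ms/bit
  a = 628 − 159.588 × 1.5850 = 375.059 ms
Then RT(10) = 375.059 + 159.588 × log₂ 10 = 375.059 + 159.588 × 3.3219 ≈ 905.199 ms.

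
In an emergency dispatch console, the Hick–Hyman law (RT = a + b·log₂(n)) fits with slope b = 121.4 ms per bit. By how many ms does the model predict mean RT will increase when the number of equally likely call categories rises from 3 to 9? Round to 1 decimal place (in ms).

192.4 ms

Only the slope matters, since a is common to both: ΔRT = b·log₂(n₂/n₁).
log₂(9) − log₂(3) = 3.1699 − 1.5850 = 1.5850.
ΔRT = 121.4 × 1.5850 = 192.414 ms.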